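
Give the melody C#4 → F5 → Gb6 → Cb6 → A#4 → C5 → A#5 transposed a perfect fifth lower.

C#4 down a perfect fifth is F#3.
F5 down a perfect fifth is Bb4.
Gb6 down a perfect fifth is Cb6.
A perfect fifth down from Cb6 gives Fb5.
A perfect fifth down from A#4 gives D#4.
C5: a fifth down reaches F, and 7 semitones makes it F4.
A perfect fifth down from A#5 gives D#5.

F#3 Bb4 Cb6 Fb5 D#4 F4 D#5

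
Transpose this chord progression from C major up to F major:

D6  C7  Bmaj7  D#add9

G6 F7 Emaj7 G#add9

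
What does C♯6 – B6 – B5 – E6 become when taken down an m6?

A minor sixth down from C#6 gives E#5.
B6: a sixth down reaches D, and 8 semitones makes it D#6.
A minor sixth down from B5 gives D#5.
E6 down a minor sixth is G#5.

E#5 D#6 D#5 G#5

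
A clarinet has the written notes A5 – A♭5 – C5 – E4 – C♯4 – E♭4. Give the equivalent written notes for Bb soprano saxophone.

G#5 G5 B4 D#4 B#3 D4

First find concert pitch: the A clarinet sounds a minor third below written, so A5 A♭5 C5 E4 C♯4 E♭4 sounds F#5 F5 A4 C#4 A#3 C4.
Then write for Bb soprano saxophone: it sounds a major second below written, so the part must be a major second above concert.
F#5 → G#5
F5 → G5
A4 → B4
C#4 → D#4
A#3 → B#3
C4 → D4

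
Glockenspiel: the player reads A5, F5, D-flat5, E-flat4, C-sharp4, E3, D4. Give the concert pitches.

A7 F7 Db7 Eb6 C#6 E5 D6

The glockenspiel sounds a perfect fifteenth above written, so transpose each written note up a perfect fifteenth.
A5 to A7
F5 to F7
Db5 to Db7
Eb4 to Eb6
C#4 to C#6
E3 to E5
D4 to D6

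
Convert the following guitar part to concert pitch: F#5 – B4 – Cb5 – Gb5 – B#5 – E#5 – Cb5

F#4 B3 Cb4 Gb4 B#4 E#4 Cb4

Written C4 on the guitar sounds as C3, a perfect octave lower; apply that shift to every note.
F#5 → F#4
B4 → B3
Cb5 → Cb4
Gb5 → Gb4
B#5 → B#4
E#5 → E#4
Cb5 → Cb4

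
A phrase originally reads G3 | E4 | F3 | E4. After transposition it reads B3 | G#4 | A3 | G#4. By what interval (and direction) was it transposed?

Take the first pair: G3 → B3. G to B spans 3 letter names, so the interval is some kind of third.
G3 to B3 is 4 semitones, which makes it a major third; the second version is higher, so the direction is up.
Checking another pair — E4 → G#4 — gives the same interval.

up a major third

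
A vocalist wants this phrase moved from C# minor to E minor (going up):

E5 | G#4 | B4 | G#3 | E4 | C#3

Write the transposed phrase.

G5 B4 D5 B3 G4 E3

From C# up to E is a minor third; apply that to each pitch.
E5 gives G5
G#4 gives B4
B4 gives D5
G#3 gives B3
E4 gives G4
C#3 gives E3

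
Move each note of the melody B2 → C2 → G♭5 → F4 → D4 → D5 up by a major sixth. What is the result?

B2 gives G#3
C2 gives A2
Gb5 gives Eb6
F4 gives D5
D4 gives B4
D5 gives B5

G#3 A2 Eb6 D5 B4 B5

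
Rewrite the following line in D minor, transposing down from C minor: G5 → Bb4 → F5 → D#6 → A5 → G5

A4 C4 G4 E#5 B4 A4

From C down to D is a minor seventh; apply that to each pitch.
G5 gives A4
Bb4 gives C4
F5 gives G4
D#6 gives E#5
A5 gives B4
G5 gives A4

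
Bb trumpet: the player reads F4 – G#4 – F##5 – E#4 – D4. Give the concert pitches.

Eb4 F#4 E#5 D#4 C4

The Bb trumpet sounds a major second below written, so transpose each written note down a major second.
F4 becomes Eb4
G#4 becomes F#4
F##5 becomes E#5
E#4 becomes D#4
D4 becomes C4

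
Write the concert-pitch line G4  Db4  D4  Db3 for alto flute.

Written C4 sounds as G3 on the alto flute, so concert pitches are written a perfect fourth up.
G4 → C5
Db4 → Gb4
D4 → G4
Db3 → Gb3

C5 Gb4 G4 Gb3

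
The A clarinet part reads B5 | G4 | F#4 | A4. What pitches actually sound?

G#5 E4 D#4 F#4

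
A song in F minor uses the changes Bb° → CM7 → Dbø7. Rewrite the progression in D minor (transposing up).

G° AM7 Bbø7

F minor up to D minor is a major sixth; each chord root moves by that interval while the quality stays the same.
Bb°: root Bb up a major sixth → G, giving G°.
CM7: root C up a major sixth → A, giving AM7.
Dbø7: root Db up a major sixth → Bb, giving Bbø7.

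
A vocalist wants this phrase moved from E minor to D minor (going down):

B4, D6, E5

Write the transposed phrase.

From E down to D is a major second; apply that to each pitch.
B4 gives A4
D6 gives C6
E5 gives D5

A4 C6 D5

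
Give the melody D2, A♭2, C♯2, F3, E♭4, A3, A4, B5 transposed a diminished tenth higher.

D2 up a diminished tenth is Fb3.
A diminished tenth up from Ab2 gives Cbb4.
C#2 up a diminished tenth is Eb3.
F3: a tenth up reaches A, and 14 semitones makes it Abb4.
A diminished tenth up from Eb4 gives Gbb5.
A diminished tenth up from A3 gives Cb5.
A diminished tenth up from A4 gives Cb6.
B5: a tenth up reaches D, and 14 semitones makes it Db7.

Fb3 Cbb4 Eb3 Abb4 Gbb5 Cb5 Cb6 Db7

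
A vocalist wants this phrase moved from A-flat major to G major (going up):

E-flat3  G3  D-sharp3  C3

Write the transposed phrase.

D4 F#4 C##4 B3

A-flat major to G major up is a major seventh, so every note moves up by that interval.
Eb3 -> D4
G3 -> F#4
D#3 -> C##4
C3 -> B3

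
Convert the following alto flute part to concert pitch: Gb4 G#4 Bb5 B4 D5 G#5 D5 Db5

Db4 D#4 F5 F#4 A4 D#5 A4 Ab4

Written C4 on the alto flute sounds as G3, a perfect fourth lower; apply that shift to every note.
Gb4 → Db4
G#4 → D#4
Bb5 → F5
B4 → F#4
D5 → A4
G#5 → D#5
D5 → A4
Db5 → Ab4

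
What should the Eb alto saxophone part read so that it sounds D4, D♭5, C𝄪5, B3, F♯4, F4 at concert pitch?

B4 Bb5 A##5 G#4 D#5 D5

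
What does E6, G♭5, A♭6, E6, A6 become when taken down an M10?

C5 Ebb4 Fb5 C5 F5

E6 to C5
Gb5 to Ebb4
Ab6 to Fb5
E6 to C5
A6 to F5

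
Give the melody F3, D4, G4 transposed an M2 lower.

Eb3 C4 F4

F3 gives Eb3
D4 gives C4
G4 gives F4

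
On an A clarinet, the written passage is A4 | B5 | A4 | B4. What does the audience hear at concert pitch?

F#4 G#5 F#4 G#4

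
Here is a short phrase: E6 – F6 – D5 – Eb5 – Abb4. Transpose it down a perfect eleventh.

B4 C5 A3 Bb3 Ebb3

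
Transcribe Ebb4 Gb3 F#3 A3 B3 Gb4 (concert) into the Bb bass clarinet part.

Fb5 Ab4 G#4 B4 C#5 Ab5

The Bb bass clarinet sounds a major ninth below written, so the written part must be a major ninth above concert — transpose each note up.
Ebb4 -> Fb5
Gb3 -> Ab4
F#3 -> G#4
A3 -> B4
B3 -> C#5
Gb4 -> Ab5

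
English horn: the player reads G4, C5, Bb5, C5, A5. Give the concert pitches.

C4 F4 Eb5 F4 D5

Written C4 on the English horn sounds as F3, a perfect fifth lower; apply that shift to every note.
G4 to C4
C5 to F4
Bb5 to Eb5
C5 to F4
A5 to D5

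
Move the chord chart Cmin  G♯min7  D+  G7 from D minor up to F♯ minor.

D minor up to F♯ minor is a major third; each chord root moves by that interval while the quality stays the same.
Cmin: root C up a major third → E, giving Emin.
G♯min7: root G♯ up a major third → B#, giving B#min7.
D+: root D up a major third → F#, giving F#+.
G7: root G up a major third → B, giving B7.

Emin B#min7 F#+ B7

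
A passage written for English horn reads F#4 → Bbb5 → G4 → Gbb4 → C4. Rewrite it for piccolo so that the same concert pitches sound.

First find concert pitch: the English horn sounds a perfect fifth below written, so F#4 Bbb5 G4 Gbb4 C4 sounds B3 Ebb5 C4 Cbb4 F3.
Then write for piccolo: it sounds a perfect octave above written, so the part must be a perfect octave below concert.
B3 → B2
Ebb5 → Ebb4
C4 → C3
Cbb4 → Cbb3
F3 → F2

B2 Ebb4 C3 Cbb3 F2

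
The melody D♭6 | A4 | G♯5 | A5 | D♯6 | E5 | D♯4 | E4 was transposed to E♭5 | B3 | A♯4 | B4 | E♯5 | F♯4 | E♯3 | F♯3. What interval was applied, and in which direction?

down a minor seventh

Take the first pair: Db6 → Eb5. D to E spans 7 letter names, so the interval is some kind of seventh.
Eb5 to Db6 is 10 semitones, which makes it a minor seventh; the second version is lower, so the direction is down.
Checking another pair — E4 → F#3 — gives the same interval.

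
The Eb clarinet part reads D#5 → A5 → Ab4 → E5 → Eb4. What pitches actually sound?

The Eb clarinet sounds a minor third above written, so transpose each written note up a minor third.
D#5 becomes F#5
A5 becomes C6
Ab4 becomes Cb5
E5 becomes G5
Eb4 becomes Gb4

F#5 C6 Cb5 G5 Gb4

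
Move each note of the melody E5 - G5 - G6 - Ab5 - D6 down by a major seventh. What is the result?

E5 becomes F4
G5 becomes Ab4
G6 becomes Ab5
Ab5 becomes Bbb4
D6 becomes Eb5

F4 Ab4 Ab5 Bbb4 Eb5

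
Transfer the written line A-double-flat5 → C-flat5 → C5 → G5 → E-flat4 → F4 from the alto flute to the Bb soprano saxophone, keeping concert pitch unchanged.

First find concert pitch: the alto flute sounds a perfect fourth below written, so A-double-flat5 C-flat5 C5 G5 E-flat4 F4 sounds Ebb5 Gb4 G4 D5 Bb3 C4.
Then write for Bb soprano saxophone: it sounds a major second below written, so the part must be a major second above concert.
Ebb5 → Fb5
Gb4 → Ab4
G4 → A4
D5 → E5
Bb3 → C4
C4 → D4

Fb5 Ab4 A4 E5 C4 D4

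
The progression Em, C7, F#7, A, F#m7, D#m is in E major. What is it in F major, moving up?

Fm Db7 G7 Bb Gm7 Em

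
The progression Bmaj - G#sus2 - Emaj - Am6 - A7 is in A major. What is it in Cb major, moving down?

A major down to Cb major is an augmented sixth; each chord root moves by that interval while the quality stays the same.
Bmaj: root B down an augmented sixth → Db, giving Dbmaj.
G#sus2: root G# down an augmented sixth → Bb, giving Bbsus2.
Emaj: root E down an augmented sixth → Gb, giving Gbmaj.
Am6: root A down an augmented sixth → Cb, giving Cbm6.
A7: root A down an augmented sixth → Cb, giving Cb7.

Dbmaj Bbsus2 Gbmaj Cbm6 Cb7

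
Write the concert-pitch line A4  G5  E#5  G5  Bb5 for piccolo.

A3 G4 E#4 G4 Bb4

Written C4 sounds as C5 on the piccolo, so concert pitches are written a perfect octave down.
A4 to A3
G5 to G4
E#5 to E#4
G5 to G4
Bb5 to Bb4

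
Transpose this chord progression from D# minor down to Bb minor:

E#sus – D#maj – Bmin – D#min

Csus Bbmaj Gbmin Bbmin

D# minor down to Bb minor is an augmented third; each chord root moves by that interval while the quality stays the same.
E#sus: root E# down an augmented third → C, giving Csus.
D#maj: root D# down an augmented third → Bb, giving Bbmaj.
Bmin: root B down an augmented third → Gb, giving Gbmin.
D#min: root D# down an augmented third → Bb, giving Bbmin.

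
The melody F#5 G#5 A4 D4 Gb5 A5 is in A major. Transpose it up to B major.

From A up to B is a major second; apply that to each pitch.
F#5 → G#5
G#5 → A#5
A4 → B4
D4 → E4
Gb5 → Ab5
A5 → B5

G#5 A#5 B4 E4 Ab5 B5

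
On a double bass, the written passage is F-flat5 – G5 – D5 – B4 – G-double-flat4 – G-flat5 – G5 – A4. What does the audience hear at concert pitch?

Fb4 G4 D4 B3 Gbb3 Gb4 G4 A3

The double bass sounds a perfect octave below written, so transpose each written note down a perfect octave.
Fb5 becomes Fb4
G5 becomes G4
D5 becomes D4
B4 becomes B3
Gbb4 becomes Gbb3
Gb5 becomes Gb4
G5 becomes G4
A4 becomes A3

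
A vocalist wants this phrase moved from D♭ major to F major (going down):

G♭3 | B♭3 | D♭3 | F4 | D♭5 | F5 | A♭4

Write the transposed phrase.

From D♭ down to F is a minor sixth; apply that to each pitch.
Gb3 to Bb2
Bb3 to D3
Db3 to F2
F4 to A3
Db5 to F4
F5 to A4
Ab4 to C4

Bb2 D3 F2 A3 F4 A4 C4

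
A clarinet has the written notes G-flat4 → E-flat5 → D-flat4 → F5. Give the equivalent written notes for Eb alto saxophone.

C5 A5 G4 B5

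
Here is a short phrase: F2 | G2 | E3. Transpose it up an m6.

A minor sixth up from F2 gives Db3.
G2 up a minor sixth is Eb3.
A minor sixth up from E3 gives C4.

Db3 Eb3 C4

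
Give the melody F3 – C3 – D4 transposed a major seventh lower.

F3 to Gb2
C3 to Db2
D4 to Eb3

Gb2 Db2 Eb3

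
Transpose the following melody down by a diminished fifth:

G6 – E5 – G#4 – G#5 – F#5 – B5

C#6 A#4 C##4 C##5 B#4 E#5

A diminished fifth down from G6 gives C#6.
E5: a fifth down reaches A, and 6 semitones makes it A#4.
G#4: a fifth down reaches C, and 6 semitones makes it C##4.
G#5 down a diminished fifth is C##5.
F#5: a fifth down reaches B, and 6 semitones makes it B#4.
A diminished fifth down from B5 gives E#5.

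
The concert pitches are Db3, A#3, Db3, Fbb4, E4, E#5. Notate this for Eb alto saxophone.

Bb3 F##4 Bb3 Dbb5 C#5 C##6

The Eb alto saxophone sounds a major sixth below written, so the written part must be a major sixth above concert — transpose each note up.
Db3 to Bb3
A#3 to F##4
Db3 to Bb3
Fbb4 to Dbb5
E4 to C#5
E#5 to C##6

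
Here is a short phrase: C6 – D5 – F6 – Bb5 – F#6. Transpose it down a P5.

F5 G4 Bb5 Eb5 B5

C6 to F5
D5 to G4
F6 to Bb5
Bb5 to Eb5
F#6 to B5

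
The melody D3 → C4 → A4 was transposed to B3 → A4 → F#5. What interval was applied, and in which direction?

up a major sixth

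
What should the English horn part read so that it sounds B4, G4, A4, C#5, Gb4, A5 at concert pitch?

Written C4 sounds as F3 on the English horn, so concert pitches are written a perfect fifth up.
B4 -> F#5
G4 -> D5
A4 -> E5
C#5 -> G#5
Gb4 -> Db5
A5 -> E6

F#5 D5 E5 G#5 Db5 E6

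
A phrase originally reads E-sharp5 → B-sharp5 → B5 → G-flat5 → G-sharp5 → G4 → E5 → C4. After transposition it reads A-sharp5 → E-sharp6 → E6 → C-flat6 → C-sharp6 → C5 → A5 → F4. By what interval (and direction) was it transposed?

up a perfect fourth

Take the first pair: E#5 → A#5. E to A spans 4 letter names, so the interval is some kind of fourth.
E#5 to A#5 is 5 semitones, which makes it a perfect fourth; the second version is higher, so the direction is up.
Checking another pair — C4 → F4 — gives the same interval.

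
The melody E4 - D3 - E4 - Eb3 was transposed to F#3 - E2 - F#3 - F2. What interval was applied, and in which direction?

down a minor seventh

Take the first pair: E4 → F#3. E to F spans 7 letter names, so the interval is some kind of seventh.
F#3 to E4 is 10 semitones, which makes it a minor seventh; the second version is lower, so the direction is down.
Checking another pair — Eb3 → F2 — gives the same interval.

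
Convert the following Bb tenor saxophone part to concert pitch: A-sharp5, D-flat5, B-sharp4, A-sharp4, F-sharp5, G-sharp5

Written C4 on the Bb tenor saxophone sounds as Bb2, a major ninth lower; apply that shift to every note.
A#5 becomes G#4
Db5 becomes Cb4
B#4 becomes A#3
A#4 becomes G#3
F#5 becomes E4
G#5 becomes F#4

G#4 Cb4 A#3 G#3 E4 F#4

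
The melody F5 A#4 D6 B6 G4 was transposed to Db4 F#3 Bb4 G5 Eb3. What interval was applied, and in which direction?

From F5 to Db4 is 10 letter names — a tenth of some quality.
Db4 to F5 is 16 semitones, which makes it a major tenth; the second version is lower, so the direction is down.
Checking another pair — G4 → Eb3 — gives the same interval.

down a major tenth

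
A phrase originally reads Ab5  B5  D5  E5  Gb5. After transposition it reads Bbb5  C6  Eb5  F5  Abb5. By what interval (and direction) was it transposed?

Take the first pair: Ab5 → Bbb5. A to B spans 2 letter names, so the interval is some kind of second.
Ab5 to Bbb5 is 1 semitone, which makes it a minor second; the second version is higher, so the direction is up.
Checking another pair — Gb5 → Abb5 — gives the same interval.

up a minor second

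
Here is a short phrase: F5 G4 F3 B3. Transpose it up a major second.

G5 A4 G3 C#4

F5: a second up reaches G, and 2 semitones makes it G5.
G4 up a major second is A4.
A major second up from F3 gives G3.
B3: a second up reaches C, and 2 semitones makes it C#4.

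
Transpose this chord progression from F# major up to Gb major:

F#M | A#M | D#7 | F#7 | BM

GbM BbM Eb7 Gb7 CbM

F# major up to Gb major is a diminished second; each chord root moves by that interval while the quality stays the same.
F#M: root F# up a diminished second → Gb, giving GbM.
A#M: root A# up a diminished second → Bb, giving BbM.
D#7: root D# up a diminished second → Eb, giving Eb7.
F#7: root F# up a diminished second → Gb, giving Gb7.
BM: root B up a diminished second → Cb, giving CbM.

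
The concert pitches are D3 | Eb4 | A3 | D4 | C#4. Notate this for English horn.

A3 Bb4 E4 A4 G#4

The English horn sounds a perfect fifth below written, so the written part must be a perfect fifth above concert — transpose each note up.
D3 → A3
Eb4 → Bb4
A3 → E4
D4 → A4
C#4 → G#4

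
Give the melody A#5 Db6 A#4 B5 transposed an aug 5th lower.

A#5 becomes D5
Db6 becomes Gbb5
A#4 becomes D4
B5 becomes Eb5

D5 Gbb5 D4 Eb5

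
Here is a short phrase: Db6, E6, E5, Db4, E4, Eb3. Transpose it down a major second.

Cb6 D6 D5 Cb4 D4 Db3

Db6 becomes Cb6
E6 becomes D6
E5 becomes D5
Db4 becomes Cb4
E4 becomes D4
Eb3 becomes Db3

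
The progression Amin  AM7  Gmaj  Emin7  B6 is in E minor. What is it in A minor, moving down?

E minor down to A minor is a perfect fifth; each chord root moves by that interval while the quality stays the same.
Amin: root A down a perfect fifth → D, giving Dmin.
AM7: root A down a perfect fifth → D, giving DM7.
Gmaj: root G down a perfect fifth → C, giving Cmaj.
Emin7: root E down a perfect fifth → A, giving Amin7.
B6: root B down a perfect fifth → E, giving E6.

Dmin DM7 Cmaj Amin7 E6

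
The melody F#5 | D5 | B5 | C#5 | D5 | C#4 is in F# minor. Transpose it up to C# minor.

C#6 A5 F#6 G#5 A5 G#4

F# minor to C# minor up is a perfect fifth, so every note moves up by that interval.
F#5 → C#6
D5 → A5
B5 → F#6
C#5 → G#5
D5 → A5
C#4 → G#4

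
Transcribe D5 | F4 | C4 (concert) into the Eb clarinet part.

The Eb clarinet sounds a minor third above written, so the written part must be a minor third below concert — transpose each note down.
D5 gives B4
F4 gives D4
C4 gives A3

B4 D4 A3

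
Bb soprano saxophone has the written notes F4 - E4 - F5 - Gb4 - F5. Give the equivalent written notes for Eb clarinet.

C4 B3 C5 Db4 C5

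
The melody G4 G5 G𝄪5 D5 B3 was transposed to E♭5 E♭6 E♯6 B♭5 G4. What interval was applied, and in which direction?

up a minor sixth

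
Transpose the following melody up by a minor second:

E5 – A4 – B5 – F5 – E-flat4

E5 to F5
A4 to Bb4
B5 to C6
F5 to Gb5
Eb4 to Fb4

F5 Bb4 C6 Gb5 Fb4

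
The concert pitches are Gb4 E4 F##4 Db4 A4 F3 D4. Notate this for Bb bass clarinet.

Ab5 F#5 G##5 Eb5 B5 G4 E5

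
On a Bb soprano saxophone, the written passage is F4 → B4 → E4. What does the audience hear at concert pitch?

Eb4 A4 D4

The Bb soprano saxophone sounds a major second below written, so transpose each written note down a major second.
F4 to Eb4
B4 to A4
E4 to D4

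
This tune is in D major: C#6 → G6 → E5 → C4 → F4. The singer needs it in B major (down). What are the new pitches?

A#5 E6 C#5 A3 D4

D major to B major down is a minor third, so every note moves down by that interval.
C#6 gives A#5
G6 gives E6
E5 gives C#5
C4 gives A3
F4 gives D4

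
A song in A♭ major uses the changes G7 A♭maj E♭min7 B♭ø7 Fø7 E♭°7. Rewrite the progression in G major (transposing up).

A♭ major up to G major is a major seventh; each chord root moves by that interval while the quality stays the same.
G7: root G up a major seventh → F#, giving F#7.
A♭maj: root A♭ up a major seventh → G, giving Gmaj.
E♭min7: root E♭ up a major seventh → D, giving Dmin7.
B♭ø7: root B♭ up a major seventh → A, giving Aø7.
Fø7: root F up a major seventh → E, giving Eø7.
E♭°7: root E♭ up a major seventh → D, giving D°7.

F#7 Gmaj Dmin7 Aø7 Eø7 D°7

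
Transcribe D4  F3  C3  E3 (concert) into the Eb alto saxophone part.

Written C4 sounds as Eb3 on the Eb alto saxophone, so concert pitches are written a major sixth up.
D4 gives B4
F3 gives D4
C3 gives A3
E3 gives C#4

B4 D4 A3 C#4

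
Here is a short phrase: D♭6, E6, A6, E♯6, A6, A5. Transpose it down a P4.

Db6 down a perfect fourth is Ab5.
A perfect fourth down from E6 gives B5.
A6: a fourth down reaches E, and 5 semitones makes it E6.
E#6: a fourth down reaches B, and 5 semitones makes it B#5.
A6 down a perfect fourth is E6.
A5: a fourth down reaches E, and 5 semitones makes it E5.

Ab5 B5 E6 B#5 E6 E5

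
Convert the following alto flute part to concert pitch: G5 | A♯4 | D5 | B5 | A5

D5 E#4 A4 F#5 E5

Written C4 on the alto flute sounds as G3, a perfect fourth lower; apply that shift to every note.
G5 gives D5
A#4 gives E#4
D5 gives A4
B5 gives F#5
A5 gives E5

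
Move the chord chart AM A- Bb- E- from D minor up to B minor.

F#M F#- G- C#-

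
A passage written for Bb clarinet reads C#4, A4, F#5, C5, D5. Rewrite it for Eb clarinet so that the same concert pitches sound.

First find concert pitch: the Bb clarinet sounds a major second below written, so C#4 A4 F#5 C5 D5 sounds B3 G4 E5 Bb4 C5.
Then write for Eb clarinet: it sounds a minor third above written, so the part must be a minor third below concert.
B3 → G#3
G4 → E4
E5 → C#5
Bb4 → G4
C5 → A4

G#3 E4 C#5 G4 A4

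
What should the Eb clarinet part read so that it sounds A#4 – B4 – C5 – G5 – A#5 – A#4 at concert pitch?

F##4 G#4 A4 E5 F##5 F##4

The Eb clarinet sounds a minor third above written, so the written part must be a minor third below concert — transpose each note down.
A#4 to F##4
B4 to G#4
C5 to A4
G5 to E5
A#5 to F##5
A#4 to F##4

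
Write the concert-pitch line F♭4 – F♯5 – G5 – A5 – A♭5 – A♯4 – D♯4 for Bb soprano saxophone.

Written C4 sounds as Bb3 on the Bb soprano saxophone, so concert pitches are written a major second up.
Fb4 → Gb4
F#5 → G#5
G5 → A5
A5 → B5
Ab5 → Bb5
A#4 → B#4
D#4 → E#4

Gb4 G#5 A5 B5 Bb5 B#4 E#4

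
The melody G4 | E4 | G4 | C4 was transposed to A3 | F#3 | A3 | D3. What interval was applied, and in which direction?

From G4 to A3 is 7 letter names — a seventh of some quality.
A3 to G4 is 10 semitones, which makes it a minor seventh; the second version is lower, so the direction is down.
Checking another pair — C4 → D3 — gives the same interval.

down a minor seventh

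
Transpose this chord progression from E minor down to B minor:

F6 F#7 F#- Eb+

E minor down to B minor is a perfect fourth; each chord root moves by that interval while the quality stays the same.
F6: root F down a perfect fourth → C, giving C6.
F#7: root F# down a perfect fourth → C#, giving C#7.
F#-: root F# down a perfect fourth → C#, giving C#-.
Eb+: root Eb down a perfect fourth → Bb, giving Bb+.

C6 C#7 C#- Bb+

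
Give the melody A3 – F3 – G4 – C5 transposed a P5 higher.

E4 C4 D5 G5

A3 to E4
F3 to C4
G4 to D5
C5 to G5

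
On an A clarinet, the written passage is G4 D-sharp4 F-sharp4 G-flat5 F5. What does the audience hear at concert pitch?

E4 B#3 D#4 Eb5 D5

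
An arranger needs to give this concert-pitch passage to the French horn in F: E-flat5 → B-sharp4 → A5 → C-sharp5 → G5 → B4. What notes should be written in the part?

Written C4 sounds as F3 on the French horn in F, so concert pitches are written a perfect fifth up.
Eb5 -> Bb5
B#4 -> F##5
A5 -> E6
C#5 -> G#5
G5 -> D6
B4 -> F#5

Bb5 F##5 E6 G#5 D6 F#5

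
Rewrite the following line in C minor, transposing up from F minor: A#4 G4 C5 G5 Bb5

E#5 D5 G5 D6 F6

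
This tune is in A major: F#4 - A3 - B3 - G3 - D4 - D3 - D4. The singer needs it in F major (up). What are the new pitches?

D5 F4 G4 Eb4 Bb4 Bb3 Bb4

A major to F major up is a minor sixth, so every note moves up by that interval.
F#4 gives D5
A3 gives F4
B3 gives G4
G3 gives Eb4
D4 gives Bb4
D3 gives Bb3
D4 gives Bb4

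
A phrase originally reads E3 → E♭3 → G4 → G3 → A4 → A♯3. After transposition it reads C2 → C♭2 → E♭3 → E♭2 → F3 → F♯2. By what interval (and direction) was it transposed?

down a major tenth

Take the first pair: E3 → C2. E to C spans 10 letter names, so the interval is some kind of tenth.
C2 to E3 is 16 semitones, which makes it a major tenth; the second version is lower, so the direction is down.
Checking another pair — A#3 → F#2 — gives the same interval.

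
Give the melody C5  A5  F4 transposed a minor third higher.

Eb5 C6 Ab4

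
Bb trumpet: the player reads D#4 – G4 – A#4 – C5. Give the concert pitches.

C#4 F4 G#4 Bb4

Written C4 on the Bb trumpet sounds as Bb3, a major second lower; apply that shift to every note.
D#4 → C#4
G4 → F4
A#4 → G#4
C5 → Bb4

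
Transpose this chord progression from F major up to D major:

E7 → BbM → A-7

F major up to D major is a major sixth; each chord root moves by that interval while the quality stays the same.
E7: root E up a major sixth → C#, giving C#7.
BbM: root Bb up a major sixth → G, giving GM.
A-7: root A up a major sixth → F#, giving F#-7.

C#7 GM F#-7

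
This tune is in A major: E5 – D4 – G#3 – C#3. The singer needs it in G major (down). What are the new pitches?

D5 C4 F#3 B2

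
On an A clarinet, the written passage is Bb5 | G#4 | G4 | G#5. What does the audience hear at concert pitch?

G5 E#4 E4 E#5

The A clarinet sounds a minor third below written, so transpose each written note down a minor third.
Bb5 -> G5
G#4 -> E#4
G4 -> E4
G#5 -> E#5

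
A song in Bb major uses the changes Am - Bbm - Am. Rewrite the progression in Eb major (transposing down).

Dm Ebm Dm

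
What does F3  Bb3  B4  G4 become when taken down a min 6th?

A2 D3 D#4 B3

F3 down a minor sixth is A2.
Bb3: a sixth down reaches D, and 8 semitones makes it D3.
A minor sixth down from B4 gives D#4.
G4 down a minor sixth is B3.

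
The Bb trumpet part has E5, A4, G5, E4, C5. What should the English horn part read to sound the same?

A5 D5 C6 A4 F5

First find concert pitch: the Bb trumpet sounds a major second below written, so E5 A4 G5 E4 C5 sounds D5 G4 F5 D4 Bb4.
Then write for English horn: it sounds a perfect fifth below written, so the part must be a perfect fifth above concert.
D5 → A5
G4 → D5
F5 → C6
D4 → A4
Bb4 → F5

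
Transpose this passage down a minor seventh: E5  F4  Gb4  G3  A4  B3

F#4 G3 Ab3 A2 B3 C#3

E5 becomes F#4
F4 becomes G3
Gb4 becomes Ab3
G3 becomes A2
A4 becomes B3
B3 becomes C#3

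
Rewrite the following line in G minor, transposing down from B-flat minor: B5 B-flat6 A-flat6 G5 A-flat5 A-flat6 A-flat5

From B-flat down to G is a minor third; apply that to each pitch.
B5 becomes G#5
Bb6 becomes G6
Ab6 becomes F6
G5 becomes E5
Ab5 becomes F5
Ab6 becomes F6
Ab5 becomes F5

G#5 G6 F6 E5 F5 F6 F5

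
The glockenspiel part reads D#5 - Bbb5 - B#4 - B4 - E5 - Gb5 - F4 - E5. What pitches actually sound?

The glockenspiel sounds a perfect fifteenth above written, so transpose each written note up a perfect fifteenth.
D#5 gives D#7
Bbb5 gives Bbb7
B#4 gives B#6
B4 gives B6
E5 gives E7
Gb5 gives Gb7
F4 gives F6
E5 gives E7

D#7 Bbb7 B#6 B6 E7 Gb7 F6 E7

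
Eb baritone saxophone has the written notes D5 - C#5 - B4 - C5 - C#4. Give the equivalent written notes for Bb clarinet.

First find concert pitch: the Eb baritone saxophone sounds a major thirteenth below written, so D5 C#5 B4 C5 C#4 sounds F3 E3 D3 Eb3 E2.
Then write for Bb clarinet: it sounds a major second below written, so the part must be a major second above concert.
F3 → G3
E3 → F#3
D3 → E3
Eb3 → F3
E2 → F#2

G3 F#3 E3 F3 F#2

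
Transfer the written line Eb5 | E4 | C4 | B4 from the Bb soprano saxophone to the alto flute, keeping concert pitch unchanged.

Gb5 G4 Eb4 D5

First find concert pitch: the Bb soprano saxophone sounds a major second below written, so Eb5 E4 C4 B4 sounds Db5 D4 Bb3 A4.
Then write for alto flute: it sounds a perfect fourth below written, so the part must be a perfect fourth above concert.
Db5 → Gb5
D4 → G4
Bb3 → Eb4
A4 → D5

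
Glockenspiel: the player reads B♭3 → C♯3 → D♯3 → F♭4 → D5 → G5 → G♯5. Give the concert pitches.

Bb5 C#5 D#5 Fb6 D7 G7 G#7

The glockenspiel sounds a perfect fifteenth above written, so transpose each written note up a perfect fifteenth.
Bb3 to Bb5
C#3 to C#5
D#3 to D#5
Fb4 to Fb6
D5 to D7
G5 to G7
G#5 to G#7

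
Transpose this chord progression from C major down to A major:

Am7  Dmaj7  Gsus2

F#m7 Bmaj7 Esus2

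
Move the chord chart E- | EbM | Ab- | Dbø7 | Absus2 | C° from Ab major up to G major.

Ab major up to G major is a major seventh; each chord root moves by that interval while the quality stays the same.
E-: root E up a major seventh → D#, giving D#-.
EbM: root Eb up a major seventh → D, giving DM.
Ab-: root Ab up a major seventh → G, giving G-.
Dbø7: root Db up a major seventh → C, giving Cø7.
Absus2: root Ab up a major seventh → G, giving Gsus2.
C°: root C up a major seventh → B, giving B°.

D#- DM G- Cø7 Gsus2 B°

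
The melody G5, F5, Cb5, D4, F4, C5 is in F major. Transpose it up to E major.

From F up to E is a major seventh; apply that to each pitch.
G5 → F#6
F5 → E6
Cb5 → Bb5
D4 → C#5
F4 → E5
C5 → B5

F#6 E6 Bb5 C#5 E5 B5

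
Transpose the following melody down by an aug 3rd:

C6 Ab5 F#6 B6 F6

C6 → Abb5
Ab5 → Fbb5
F#6 → Db6
B6 → Gb6
F6 → Dbb6

Abb5 Fbb5 Db6 Gb6 Dbb6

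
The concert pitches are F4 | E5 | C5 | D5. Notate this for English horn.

Written C4 sounds as F3 on the English horn, so concert pitches are written a perfect fifth up.
F4 to C5
E5 to B5
C5 to G5
D5 to A5

C5 B5 G5 A5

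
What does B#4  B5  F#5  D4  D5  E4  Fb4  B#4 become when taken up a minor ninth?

C#6 C7 G6 Eb5 Eb6 F5 Gbb5 C#6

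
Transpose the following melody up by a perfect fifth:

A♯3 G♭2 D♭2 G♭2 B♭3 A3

E#4 Db3 Ab2 Db3 F4 E4

A#3 → E#4
Gb2 → Db3
Db2 → Ab2
Gb2 → Db3
Bb3 → F4
A3 → E4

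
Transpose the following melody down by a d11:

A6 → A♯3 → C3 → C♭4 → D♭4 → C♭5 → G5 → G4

A6 to E#5
A#3 to E##2
C3 to G#1
Cb4 to G2
Db4 to A2
Cb5 to G3
G5 to D#4
G4 to D#3

E#5 E##2 G#1 G2 A2 G3 D#4 D#3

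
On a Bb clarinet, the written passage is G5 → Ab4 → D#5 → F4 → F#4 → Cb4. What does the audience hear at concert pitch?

F5 Gb4 C#5 Eb4 E4 Bbb3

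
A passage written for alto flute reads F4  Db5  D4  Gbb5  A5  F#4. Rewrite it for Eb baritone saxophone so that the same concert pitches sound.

First find concert pitch: the alto flute sounds a perfect fourth below written, so F4 Db5 D4 Gbb5 A5 F#4 sounds C4 Ab4 A3 Dbb5 E5 C#4.
Then write for Eb baritone saxophone: it sounds a major thirteenth below written, so the part must be a major thirteenth above concert.
C4 → A5
Ab4 → F6
A3 → F#5
Dbb5 → Bbb6
E5 → C#7
C#4 → A#5

A5 F6 F#5 Bbb6 C#7 A#5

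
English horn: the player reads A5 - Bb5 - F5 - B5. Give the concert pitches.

The English horn sounds a perfect fifth below written, so transpose each written note down a perfect fifth.
A5 → D5
Bb5 → Eb5
F5 → Bb4
B5 → E5

D5 Eb5 Bb4 E5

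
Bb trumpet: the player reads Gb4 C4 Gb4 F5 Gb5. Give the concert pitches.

Written C4 on the Bb trumpet sounds as Bb3, a major second lower; apply that shift to every note.
Gb4 becomes Fb4
C4 becomes Bb3
Gb4 becomes Fb4
F5 becomes Eb5
Gb5 becomes Fb5

Fb4 Bb3 Fb4 Eb5 Fb5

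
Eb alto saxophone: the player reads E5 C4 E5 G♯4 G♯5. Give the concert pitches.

G4 Eb3 G4 B3 B4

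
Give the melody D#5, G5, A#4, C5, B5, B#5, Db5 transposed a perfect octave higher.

D#6 G6 A#5 C6 B6 B#6 Db6

D#5 -> D#6
G5 -> G6
A#4 -> A#5
C5 -> C6
B5 -> B6
B#5 -> B#6
Db5 -> Db6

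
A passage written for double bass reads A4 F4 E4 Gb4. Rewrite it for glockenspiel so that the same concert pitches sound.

A1 F1 E1 Gb1

First find concert pitch: the double bass sounds a perfect octave below written, so A4 F4 E4 Gb4 sounds A3 F3 E3 Gb3.
Then write for glockenspiel: it sounds a perfect fifteenth above written, so the part must be a perfect fifteenth below concert.
A3 → A1
F3 → F1
E3 → E1
Gb3 → Gb1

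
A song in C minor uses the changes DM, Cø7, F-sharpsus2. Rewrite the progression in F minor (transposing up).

C minor up to F minor is a perfect fourth; each chord root moves by that interval while the quality stays the same.
DM: root D up a perfect fourth → G, giving GM.
Cø7: root C up a perfect fourth → F, giving Fø7.
F-sharpsus2: root F-sharp up a perfect fourth → B, giving Bsus2.

GM Fø7 Bsus2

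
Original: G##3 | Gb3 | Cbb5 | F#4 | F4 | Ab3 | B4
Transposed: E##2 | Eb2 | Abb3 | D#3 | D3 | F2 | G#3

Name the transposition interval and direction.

Take the first pair: G##3 → E##2. G to E spans 10 letter names, so the interval is some kind of tenth.
E##2 to G##3 is 15 semitones, which makes it a minor tenth; the second version is lower, so the direction is down.
Checking another pair — B4 → G#3 — gives the same interval.

down a minor tenth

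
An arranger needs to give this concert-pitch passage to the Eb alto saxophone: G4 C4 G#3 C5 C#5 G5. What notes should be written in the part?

Written C4 sounds as Eb3 on the Eb alto saxophone, so concert pitches are written a major sixth up.
G4 → E5
C4 → A4
G#3 → E#4
C5 → A5
C#5 → A#5
G5 → E6

E5 A4 E#4 A5 A#5 E6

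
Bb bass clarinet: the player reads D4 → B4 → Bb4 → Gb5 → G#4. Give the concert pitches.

Written C4 on the Bb bass clarinet sounds as Bb2, a major ninth lower; apply that shift to every note.
D4 -> C3
B4 -> A3
Bb4 -> Ab3
Gb5 -> Fb4
G#4 -> F#3

C3 A3 Ab3 Fb4 F#3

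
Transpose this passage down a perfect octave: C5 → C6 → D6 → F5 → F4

A perfect octave down from C5 gives C4.
C6: an octave down reaches C, and 12 semitones makes it C5.
D6: an octave down reaches D, and 12 semitones makes it D5.
F5 down a perfect octave is F4.
F4 down a perfect octave is F3.

C4 C5 D5 F4 F3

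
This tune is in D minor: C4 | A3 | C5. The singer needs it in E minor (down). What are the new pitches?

From D down to E is a minor seventh; apply that to each pitch.
C4 gives D3
A3 gives B2
C5 gives D4

D3 B2 D4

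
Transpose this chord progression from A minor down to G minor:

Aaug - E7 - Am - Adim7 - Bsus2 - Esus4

A minor down to G minor is a major second; each chord root moves by that interval while the quality stays the same.
Aaug: root A down a major second → G, giving Gaug.
E7: root E down a major second → D, giving D7.
Am: root A down a major second → G, giving Gm.
Adim7: root A down a major second → G, giving Gdim7.
Bsus2: root B down a major second → A, giving Asus2.
Esus4: root E down a major second → D, giving Dsus4.

Gaug D7 Gm Gdim7 Asus2 Dsus4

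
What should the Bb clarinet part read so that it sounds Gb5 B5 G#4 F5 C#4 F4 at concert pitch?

The Bb clarinet sounds a major second below written, so the written part must be a major second above concert — transpose each note up.
Gb5 → Ab5
B5 → C#6
G#4 → A#4
F5 → G5
C#4 → D#4
F4 → G4

Ab5 C#6 A#4 G5 D#4 G4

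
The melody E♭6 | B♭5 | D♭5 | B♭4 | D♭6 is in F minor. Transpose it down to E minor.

D6 A5 C5 A4 C6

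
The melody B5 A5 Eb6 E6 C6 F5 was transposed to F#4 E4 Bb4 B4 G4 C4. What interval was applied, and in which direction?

Take the first pair: B5 → F#4. B to F spans 11 letter names, so the interval is some kind of eleventh.
F#4 to B5 is 17 semitones, which makes it a perfect eleventh; the second version is lower, so the direction is down.
Checking another pair — F5 → C4 — gives the same interval.

down a perfect eleventh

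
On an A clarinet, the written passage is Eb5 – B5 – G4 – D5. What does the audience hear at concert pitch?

The A clarinet sounds a minor third below written, so transpose each written note down a minor third.
Eb5 becomes C5
B5 becomes G#5
G4 becomes E4
D5 becomes B4

C5 G#5 E4 B4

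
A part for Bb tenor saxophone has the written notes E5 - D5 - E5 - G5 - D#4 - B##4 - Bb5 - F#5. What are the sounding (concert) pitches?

The Bb tenor saxophone sounds a major ninth below written, so transpose each written note down a major ninth.
E5 gives D4
D5 gives C4
E5 gives D4
G5 gives F4
D#4 gives C#3
B##4 gives A##3
Bb5 gives Ab4
F#5 gives E4

D4 C4 D4 F4 C#3 A##3 Ab4 E4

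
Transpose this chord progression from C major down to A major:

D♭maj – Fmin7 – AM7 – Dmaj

C major down to A major is a minor third; each chord root moves by that interval while the quality stays the same.
D♭maj: root D♭ down a minor third → Bb, giving Bbmaj.
Fmin7: root F down a minor third → D, giving Dmin7.
AM7: root A down a minor third → F#, giving F#M7.
Dmaj: root D down a minor third → B, giving Bmaj.

Bbmaj Dmin7 F#M7 Bmaj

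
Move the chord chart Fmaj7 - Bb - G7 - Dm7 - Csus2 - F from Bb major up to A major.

Emaj7 A F#7 C#m7 Bsus2 E

Bb major up to A major is a major seventh; each chord root moves by that interval while the quality stays the same.
Fmaj7: root F up a major seventh → E, giving Emaj7.
Bb: root Bb up a major seventh → A, giving A.
G7: root G up a major seventh → F#, giving F#7.
Dm7: root D up a major seventh → C#, giving C#m7.
Csus2: root C up a major seventh → B, giving Bsus2.
F: root F up a major seventh → E, giving E.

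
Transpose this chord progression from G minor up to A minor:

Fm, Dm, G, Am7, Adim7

Gm Em A Bm7 Bdim7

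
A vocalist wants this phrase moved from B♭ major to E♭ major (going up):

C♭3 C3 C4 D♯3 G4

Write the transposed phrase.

From B♭ up to E♭ is a perfect fourth; apply that to each pitch.
Cb3 → Fb3
C3 → F3
C4 → F4
D#3 → G#3
G4 → C5

Fb3 F3 F4 G#3 C5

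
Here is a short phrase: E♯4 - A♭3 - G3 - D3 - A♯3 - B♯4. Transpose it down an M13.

G#2 Cb2 Bb1 F1 C#2 D#3

E#4 gives G#2
Ab3 gives Cb2
G3 gives Bb1
D3 gives F1
A#3 gives C#2
B#4 gives D#3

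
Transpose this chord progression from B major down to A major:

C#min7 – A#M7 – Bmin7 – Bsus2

B major down to A major is a major second; each chord root moves by that interval while the quality stays the same.
C#min7: root C# down a major second → B, giving Bmin7.
A#M7: root A# down a major second → G#, giving G#M7.
Bmin7: root B down a major second → A, giving Amin7.
Bsus2: root B down a major second → A, giving Asus2.

Bmin7 G#M7 Amin7 Asus2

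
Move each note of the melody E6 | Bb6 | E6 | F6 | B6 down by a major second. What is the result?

D6 Ab6 D6 Eb6 A6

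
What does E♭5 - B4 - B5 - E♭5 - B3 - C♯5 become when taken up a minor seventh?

Db6 A5 A6 Db6 A4 B5

Eb5 becomes Db6
B4 becomes A5
B5 becomes A6
Eb5 becomes Db6
B3 becomes A4
C#5 becomes B5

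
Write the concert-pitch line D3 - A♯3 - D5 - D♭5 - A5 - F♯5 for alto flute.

The alto flute sounds a perfect fourth below written, so the written part must be a perfect fourth above concert — transpose each note up.
D3 to G3
A#3 to D#4
D5 to G5
Db5 to Gb5
A5 to D6
F#5 to B5

G3 D#4 G5 Gb5 D6 B5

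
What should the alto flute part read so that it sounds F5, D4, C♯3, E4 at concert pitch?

Bb5 G4 F#3 A4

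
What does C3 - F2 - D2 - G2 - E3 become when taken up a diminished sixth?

C3 → Abb3
F2 → Dbb3
D2 → Bbb2
G2 → Ebb3
E3 → Cb4

Abb3 Dbb3 Bbb2 Ebb3 Cb4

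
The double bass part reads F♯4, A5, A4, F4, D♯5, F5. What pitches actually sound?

Written C4 on the double bass sounds as C3, a perfect octave lower; apply that shift to every note.
F#4 -> F#3
A5 -> A4
A4 -> A3
F4 -> F3
D#5 -> D#4
F5 -> F4

F#3 A4 A3 F3 D#4 F4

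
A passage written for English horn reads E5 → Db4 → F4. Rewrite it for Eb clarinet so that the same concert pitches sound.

F#4 Eb3 G3

First find concert pitch: the English horn sounds a perfect fifth below written, so E5 Db4 F4 sounds A4 Gb3 Bb3.
Then write for Eb clarinet: it sounds a minor third above written, so the part must be a minor third below concert.
A4 → F#4
Gb3 → Eb3
Bb3 → G3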